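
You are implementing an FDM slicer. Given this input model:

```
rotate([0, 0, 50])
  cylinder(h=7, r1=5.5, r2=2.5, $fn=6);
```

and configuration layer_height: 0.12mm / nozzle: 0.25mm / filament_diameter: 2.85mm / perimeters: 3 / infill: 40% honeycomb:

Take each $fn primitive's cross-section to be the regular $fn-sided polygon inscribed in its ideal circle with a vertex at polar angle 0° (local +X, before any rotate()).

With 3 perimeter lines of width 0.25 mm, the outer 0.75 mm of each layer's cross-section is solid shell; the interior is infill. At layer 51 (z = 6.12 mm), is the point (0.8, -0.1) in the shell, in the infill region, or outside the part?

infill

At z = 6.12 mm: the cone (r1=5.5→r2=2.5) has section circumradius 2.877 here — a regular 6-gon; (rotated 50° about Z; rotation is an isometry so areas/perimeters/island counts are preserved). Overall, the cross-section is a single solid region. Undo the 50° rotation: the query point maps to (0.438, -0.677) in the un-rotated model frame. The nearest boundary edge runs (1.44, -2.49)→(2.88, 0.00); distance from the point to it = 1.77 mm. The point is inside the cross-section and 1.77 mm from the nearest boundary — more than the 0.75 mm shell width (3 × 0.25), so it's in the infill interior.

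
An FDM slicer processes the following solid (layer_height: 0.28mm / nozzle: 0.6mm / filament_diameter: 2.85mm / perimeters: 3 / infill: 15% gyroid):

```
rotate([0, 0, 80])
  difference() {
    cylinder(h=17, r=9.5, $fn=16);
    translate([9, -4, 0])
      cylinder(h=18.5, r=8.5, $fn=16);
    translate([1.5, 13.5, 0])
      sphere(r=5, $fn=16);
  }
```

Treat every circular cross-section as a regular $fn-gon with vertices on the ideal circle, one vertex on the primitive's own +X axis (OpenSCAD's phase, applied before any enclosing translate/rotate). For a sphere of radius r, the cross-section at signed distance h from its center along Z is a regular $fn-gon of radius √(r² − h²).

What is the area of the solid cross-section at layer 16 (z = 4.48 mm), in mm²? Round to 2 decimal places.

At z = 4.48 mm: the cylinder: section is a regular 16-gon, circumradius r=9.5 (area = (16/2)·9.500²·sin(360°/16) = 276.30 mm²); the r=8.5 cylinder at (9, -4) contributes a regular 16-gon of circumradius 8.5 (area = (16/2)·8.500²·sin(360°/16) = 221.19 mm²); the r=5 sphere at (1.5, 13.5) slices to a regular 16-gon of circumradius 2.220 (√(r²−h²) with h=4.48 from center) (area = (16/2)·2.220²·sin(360°/16) = 15.09 mm²); Subtracting the remaining from the first: starting from the r=9.5 cylinder (276.30 mm²), the r=8.5 cylinder at (9, -4) partially overlaps it — only the 82.16 mm² overlap (of its 221.19 mm²) is removed, clipping the outline; the r=5 sphere at (1.5, 13.5) misses the remaining region (no effect) — area = 194.14 mm²; (whole slice rotated 80° about Z — lengths, areas and connectivity unchanged). Overall, the cross-section is a single solid region. Net area = 194.14 mm².

194.14 mm²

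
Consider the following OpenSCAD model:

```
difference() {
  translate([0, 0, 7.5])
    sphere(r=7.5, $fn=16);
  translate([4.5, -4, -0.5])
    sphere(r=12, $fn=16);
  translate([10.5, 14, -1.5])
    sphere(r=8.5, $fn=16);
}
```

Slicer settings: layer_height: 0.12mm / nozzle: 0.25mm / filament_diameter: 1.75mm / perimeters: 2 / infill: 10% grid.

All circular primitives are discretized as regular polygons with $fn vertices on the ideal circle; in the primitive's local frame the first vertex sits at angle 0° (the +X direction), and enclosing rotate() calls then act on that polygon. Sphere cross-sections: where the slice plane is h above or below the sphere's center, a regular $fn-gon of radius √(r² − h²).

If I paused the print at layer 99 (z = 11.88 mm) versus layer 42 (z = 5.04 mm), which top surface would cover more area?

layer 99 (z = 11.88 mm)

Layer 99 (z = 11.88): the r=7.5 sphere slices to a regular 16-gon of circumradius 6.088 (√(r²−h²) with h=4.38 from center) (area = (16/2)·6.088²·sin(360°/16) = 113.48 mm²); the sphere at (4.5, -4) is not intersected at this z (|z−center|=12.380 > r=12); the sphere at (10.5, 14) is not intersected at this z (|z−center|=13.380 > r=8.5); After the difference (first − rest): none of the subtracted shapes is present at this height, so the r=7.5 sphere is unchanged — area = 113.48 mm². So its area = 113.48 mm². Layer 42 (z = 5.04): the r=7.5 sphere slices to a regular 16-gon of circumradius 7.085 (√(r²−h²) with h=2.46 from center) (area = (16/2)·7.085²·sin(360°/16) = 153.68 mm²); the r=12 sphere at (4.5, -4) contributes a regular 16-gon of circumradius √(12²−5.54²) = 10.645 (area = (16/2)·10.645²·sin(360°/16) = 346.89 mm²); the r=8.5 sphere at (10.5, 14) contributes a regular 16-gon of circumradius √(8.5²−6.54²) = 5.429 (area = (16/2)·5.429²·sin(360°/16) = 90.25 mm²); Taking the first minus the rest: starting from the r=7.5 sphere (153.68 mm²), the r=12 sphere at (4.5, -4) partially overlaps it — only the 127.42 mm² overlap (of its 346.89 mm²) is removed, clipping the outline; the r=8.5 sphere at (10.5, 14) misses the remaining region (no effect) — area = 26.26 mm². So its area = 26.26 mm². Layer 99 is larger (113.48 vs 26.26 mm²).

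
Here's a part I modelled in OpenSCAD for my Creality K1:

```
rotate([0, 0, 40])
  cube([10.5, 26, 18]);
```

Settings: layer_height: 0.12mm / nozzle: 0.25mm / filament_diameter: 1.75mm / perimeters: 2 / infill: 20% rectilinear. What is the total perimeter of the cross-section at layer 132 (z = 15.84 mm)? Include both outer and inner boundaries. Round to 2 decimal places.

At z = 15.84 mm: the cube (footprint 10.5×26) is included at this height (perimeter 73.00 mm); (whole slice rotated 40° about Z — lengths, areas and connectivity unchanged). Overall, the cross-section is a single solid region. Total boundary length (outer) = 73.00 mm.

73.00 mm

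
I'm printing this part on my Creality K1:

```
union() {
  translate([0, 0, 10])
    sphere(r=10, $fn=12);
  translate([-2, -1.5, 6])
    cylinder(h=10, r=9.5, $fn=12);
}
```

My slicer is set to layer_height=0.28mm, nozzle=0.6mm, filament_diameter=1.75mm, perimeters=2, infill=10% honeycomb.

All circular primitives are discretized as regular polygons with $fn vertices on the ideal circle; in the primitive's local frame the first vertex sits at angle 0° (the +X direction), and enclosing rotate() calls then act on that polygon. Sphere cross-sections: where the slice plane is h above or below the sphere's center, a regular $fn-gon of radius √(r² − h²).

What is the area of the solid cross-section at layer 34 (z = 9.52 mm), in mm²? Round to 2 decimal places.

At z = 9.52 mm: the r=10 sphere contributes a regular 12-gon of circumradius √(10²−0.48²) = 9.988 (area = (12/2)·9.988²·sin(360°/12) = 299.31 mm²); the r=9.5 cylinder at (-2, -1.5) contributes a regular 12-gon of circumradius 9.5 (area = (12/2)·9.500²·sin(360°/12) = 270.75 mm²); Merging all regions: the regions partially overlap — summed areas 570.06 mm² minus the doubly-counted overlap 236.57 mm² gives 333.49 mm² — area = 333.49 mm². Overall, the cross-section is a single solid region. Net area = 333.49 mm².

333.49 mm²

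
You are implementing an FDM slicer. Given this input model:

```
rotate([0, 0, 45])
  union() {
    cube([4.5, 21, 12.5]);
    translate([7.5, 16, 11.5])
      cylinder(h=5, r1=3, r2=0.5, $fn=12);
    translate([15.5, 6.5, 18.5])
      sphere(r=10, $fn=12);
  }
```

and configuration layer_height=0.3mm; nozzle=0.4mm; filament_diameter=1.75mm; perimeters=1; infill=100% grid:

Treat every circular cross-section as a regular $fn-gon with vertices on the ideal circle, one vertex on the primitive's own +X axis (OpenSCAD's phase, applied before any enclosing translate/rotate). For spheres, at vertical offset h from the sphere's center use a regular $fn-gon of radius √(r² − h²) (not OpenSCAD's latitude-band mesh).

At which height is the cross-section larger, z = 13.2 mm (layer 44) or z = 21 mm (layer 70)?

layer 70 (z = 21 mm)

Layer 44 (z = 13.2): the cube is not intersected at this z (z outside [0, 12.5]); the cone at (7.5, 16) contributes a regular 12-gon of circumradius 2.150 (interpolated between r1=3 and r2=0.5 at t=0.340) (area = (12/2)·2.150²·sin(360°/12) = 13.87 mm²); the sphere at (15.5, 6.5): section is a regular 12-gon, circumradius = √(r²−h²) = √(10²−5.3²) = 8.480 (area = (12/2)·8.480²·sin(360°/12) = 215.73 mm²); Combining (union): the 2 present regions are separate (no shared area or edge), so areas and boundary lengths simply add and each stays a separate island — area = 229.60 mm²; (whole slice rotated 45° about Z — lengths, areas and connectivity unchanged). So its area = 229.60 mm². Layer 70 (z = 21): the cube is not intersected at this z (z outside [0, 12.5]); the cone at (7.5, 16) is not intersected at this z (z outside [11.5, 16.5]); the sphere at (15.5, 6.5): section is a regular 12-gon, circumradius = √(r²−h²) = √(10²−2.5²) = 9.682 (area = (12/2)·9.682²·sin(360°/12) = 281.25 mm²); Taking the union: only the r=10 sphere at (15.5, 6.5) is present, so the union is just that shape — area = 281.25 mm²; (whole slice rotated 45° about Z — lengths, areas and connectivity unchanged). So its area = 281.25 mm². Layer 70 is larger (281.25 vs 229.60 mm²).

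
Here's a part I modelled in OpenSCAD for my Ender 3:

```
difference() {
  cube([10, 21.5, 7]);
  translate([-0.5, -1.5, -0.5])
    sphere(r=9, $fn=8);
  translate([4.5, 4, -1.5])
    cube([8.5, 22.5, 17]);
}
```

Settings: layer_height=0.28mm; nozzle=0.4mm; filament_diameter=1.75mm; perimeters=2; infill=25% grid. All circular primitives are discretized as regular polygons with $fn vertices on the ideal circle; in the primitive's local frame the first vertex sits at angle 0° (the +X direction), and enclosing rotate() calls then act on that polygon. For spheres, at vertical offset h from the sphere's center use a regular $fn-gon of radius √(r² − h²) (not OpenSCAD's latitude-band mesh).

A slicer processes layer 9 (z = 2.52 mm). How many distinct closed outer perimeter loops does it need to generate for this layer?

At z = 2.52 mm: the 10×21.5 cube contributes its full rectangle; the r=9 sphere at (-0.5, -1.5) contributes a regular 8-gon of circumradius √(9²−3.02²) = 8.478; the 8.5×22.5 cube at (4.5, 4) contributes its full rectangle; Subtracting the remaining from the first: starting from the 10×21.5 cube, the r=9 sphere at (-0.5, -1.5) partially overlaps it — only the 35.14 mm² overlap (of its 203.31 mm²) is removed, clipping the outline; the 8.5×22.5 cube at (4.5, 4) partially overlaps it — only the 95.50 mm² overlap (of its 191.25 mm²) is removed, clipping the outline — 2 connected regions. The result has 2 disconnected regions.

2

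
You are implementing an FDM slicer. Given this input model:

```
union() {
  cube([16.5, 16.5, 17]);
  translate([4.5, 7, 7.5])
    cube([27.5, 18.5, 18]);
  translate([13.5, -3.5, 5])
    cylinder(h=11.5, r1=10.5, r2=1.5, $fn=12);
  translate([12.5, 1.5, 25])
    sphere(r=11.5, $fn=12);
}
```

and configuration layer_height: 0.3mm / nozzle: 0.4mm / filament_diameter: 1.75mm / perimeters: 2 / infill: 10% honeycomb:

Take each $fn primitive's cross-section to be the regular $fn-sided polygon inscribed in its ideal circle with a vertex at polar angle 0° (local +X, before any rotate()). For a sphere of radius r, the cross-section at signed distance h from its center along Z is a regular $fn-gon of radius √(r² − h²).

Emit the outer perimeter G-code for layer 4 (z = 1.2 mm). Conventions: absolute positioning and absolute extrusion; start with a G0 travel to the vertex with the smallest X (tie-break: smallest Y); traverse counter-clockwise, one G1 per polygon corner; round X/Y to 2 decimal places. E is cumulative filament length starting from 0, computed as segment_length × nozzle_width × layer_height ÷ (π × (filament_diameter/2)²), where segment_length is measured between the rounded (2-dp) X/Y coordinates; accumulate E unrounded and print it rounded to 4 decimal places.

At z = 1.2 mm: the cube is present — its section is the full 16.5×16.5 rectangle; the cube at (4.5, 7) does not reach this height (z outside [7.5, 25.5]); the cone at (13.5, -3.5) is absent (z outside [5, 16.5]); the sphere at (12.5, 1.5) does not reach this height (|z−center|=23.800 > r=11.5); Combining (union): only the 16.5×16.5 cube is present, so the union is just that shape — 1 connected region. The outline is a single polygon with 4 vertices. Extrusion per mm of travel: 0.4 × 0.3 / (π × 0.875²) = 0.049890. Accumulating E over each segment gives final E = 3.2928.

G0 X0.00 Y0.00 Z1.20
G1 X16.50 Y0.00 E0.8232
G1 X16.50 Y16.50 E1.6464
G1 X0.00 Y16.50 E2.4696
G1 X0.00 Y0.00 E3.2928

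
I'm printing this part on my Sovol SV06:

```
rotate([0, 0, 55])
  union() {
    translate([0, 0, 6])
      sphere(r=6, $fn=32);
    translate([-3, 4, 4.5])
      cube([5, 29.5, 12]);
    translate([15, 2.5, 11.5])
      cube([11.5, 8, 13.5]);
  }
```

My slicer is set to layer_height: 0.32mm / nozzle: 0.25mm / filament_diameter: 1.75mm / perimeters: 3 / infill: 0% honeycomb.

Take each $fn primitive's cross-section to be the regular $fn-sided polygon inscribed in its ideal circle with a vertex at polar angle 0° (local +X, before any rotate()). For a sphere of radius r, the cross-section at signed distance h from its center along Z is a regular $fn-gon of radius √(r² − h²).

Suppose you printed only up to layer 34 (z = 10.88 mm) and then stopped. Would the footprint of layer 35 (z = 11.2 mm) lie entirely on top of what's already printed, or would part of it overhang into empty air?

Compare the two slices. At z = 10.88: the r=6 sphere contributes a regular 32-gon of circumradius √(6²−4.88²) = 3.491 (area = (32/2)·3.491²·sin(360°/32) = 38.04 mm²); the cube at (-3, 4) (footprint 5×29.5) is included at this height (area 147.50 mm²); the cube at (15, 2.5) does not reach this height (z outside [11.5, 25]); Combining (union): the 2 present regions are separate (no shared area or edge), so areas and boundary lengths simply add and each stays a separate island — area = 185.54 mm²; (rotated 55° about Z; rotation is an isometry so areas/perimeters/island counts are preserved). At z = 11.2: the r=6 sphere slices to a regular 32-gon of circumradius 2.993 (√(r²−h²) with h=5.2 from center) (area = (32/2)·2.993²·sin(360°/32) = 27.97 mm²); the cube at (-3, 4) (footprint 5×29.5) is included at this height (area 147.50 mm²); the cube at (15, 2.5) does not reach this height (z outside [11.5, 25]); Merging all regions: the 2 present regions are separate (no shared area or edge), so areas and boundary lengths simply add and each stays a separate island — area = 175.47 mm²; (rotated 55° about Z; rotation is an isometry so areas/perimeters/island counts are preserved). Checking containment: the cross-section at z = 11.2 is a subset of the cross-section at z = 10.88.

entirely on top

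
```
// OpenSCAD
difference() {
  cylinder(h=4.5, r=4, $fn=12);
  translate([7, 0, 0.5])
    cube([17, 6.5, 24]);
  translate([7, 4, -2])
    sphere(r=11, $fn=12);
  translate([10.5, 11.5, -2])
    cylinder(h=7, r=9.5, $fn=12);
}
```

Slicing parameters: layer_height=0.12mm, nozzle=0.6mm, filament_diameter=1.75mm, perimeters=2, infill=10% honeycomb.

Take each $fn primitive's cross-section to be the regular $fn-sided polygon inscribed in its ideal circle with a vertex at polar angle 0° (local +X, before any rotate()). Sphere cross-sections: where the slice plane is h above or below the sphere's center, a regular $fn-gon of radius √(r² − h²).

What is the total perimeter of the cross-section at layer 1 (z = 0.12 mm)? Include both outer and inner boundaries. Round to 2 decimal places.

16.01 mm

At z = 0.12 mm: the cylinder: section is a regular 12-gon, circumradius r=4 (perimeter = 2·12·4.000·sin(180°/12) = 24.85 mm); the cube at (7, 0) is absent (z outside [0.5, 24.5]); the r=11 sphere at (7, 4) slices to a regular 12-gon of circumradius 10.794 (√(r²−h²) with h=2.12 from center) (perimeter = 2·12·10.794·sin(180°/12) = 67.05 mm); the r=9.5 cylinder at (10.5, 11.5) gives a regular 12-gon of circumradius 9.5 (constant along its height) (perimeter = 2·12·9.500·sin(180°/12) = 59.01 mm); Subtracting the remaining from the first: starting from the r=4 cylinder, the r=11 sphere at (7, 4) partially overlaps it — only the 40.77 mm² overlap (of its 349.52 mm²) is removed, clipping the outline; the r=9.5 cylinder at (10.5, 11.5) misses the remaining region (no effect) — boundary = 16.01 mm. Overall, the cross-section is a single solid region. Total boundary length (outer) = 16.01 mm.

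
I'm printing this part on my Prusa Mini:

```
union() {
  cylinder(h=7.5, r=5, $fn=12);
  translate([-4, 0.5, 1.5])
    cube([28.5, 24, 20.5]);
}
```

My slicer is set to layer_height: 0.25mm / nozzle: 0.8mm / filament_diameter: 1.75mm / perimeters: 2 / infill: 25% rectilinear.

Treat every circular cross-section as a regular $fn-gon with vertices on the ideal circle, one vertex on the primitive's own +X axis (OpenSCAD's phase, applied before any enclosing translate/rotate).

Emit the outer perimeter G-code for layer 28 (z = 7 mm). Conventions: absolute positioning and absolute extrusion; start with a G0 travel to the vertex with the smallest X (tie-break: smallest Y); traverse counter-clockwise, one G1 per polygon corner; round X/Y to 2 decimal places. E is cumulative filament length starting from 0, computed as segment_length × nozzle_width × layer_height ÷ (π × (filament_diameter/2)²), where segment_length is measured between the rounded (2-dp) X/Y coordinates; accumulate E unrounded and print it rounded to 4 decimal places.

G0 X-5.00 Y0.00 Z7.00
G1 X-4.33 Y-2.50 E0.2152
G1 X-2.50 Y-4.33 E0.4304
G1 X0.00 Y-5.00 E0.6456
G1 X2.50 Y-4.33 E0.8608
G1 X4.33 Y-2.50 E1.0760
G1 X5.00 Y0.00 E1.2912
G1 X4.87 Y0.50 E1.3342
G1 X24.50 Y0.50 E2.9664
G1 X24.50 Y24.50 E4.9620
G1 X-4.00 Y24.50 E7.3318
G1 X-4.00 Y2.83 E9.1337
G1 X-4.33 Y2.50 E9.1725
G1 X-5.00 Y0.00 E9.3877

At z = 7 mm: the r=5 cylinder gives a regular 12-gon of circumradius 5 (constant along its height); the 28.5×24 cube at (-4, 0.5) contributes its full rectangle; Combining (union): the regions partially overlap (shared area 31.32 mm²), so overlapping operands fuse into one piece — 1 connected region. The outline is a single polygon with 13 vertices. Extrusion per mm of travel: 0.8 × 0.25 / (π × 0.875²) = 0.083150. Accumulating E over each segment gives final E = 9.3877.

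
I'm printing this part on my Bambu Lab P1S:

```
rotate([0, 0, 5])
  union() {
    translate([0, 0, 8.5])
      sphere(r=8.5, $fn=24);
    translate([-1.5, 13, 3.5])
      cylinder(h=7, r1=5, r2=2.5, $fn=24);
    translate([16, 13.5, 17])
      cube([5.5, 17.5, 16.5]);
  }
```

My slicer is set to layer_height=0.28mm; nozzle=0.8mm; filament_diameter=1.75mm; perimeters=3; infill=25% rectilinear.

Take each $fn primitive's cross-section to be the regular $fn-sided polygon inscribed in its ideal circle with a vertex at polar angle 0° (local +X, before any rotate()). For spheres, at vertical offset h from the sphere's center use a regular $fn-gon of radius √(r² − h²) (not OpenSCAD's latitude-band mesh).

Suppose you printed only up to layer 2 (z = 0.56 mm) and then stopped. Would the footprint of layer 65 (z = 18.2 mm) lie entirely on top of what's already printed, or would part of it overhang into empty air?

Compare the two slices. At z = 0.56: the sphere: section is a regular 24-gon, circumradius = √(r²−h²) = √(8.5²−7.94²) = 3.034 (area = (24/2)·3.034²·sin(360°/24) = 28.59 mm²); the cone at (-1.5, 13) is absent (z outside [3.5, 10.5]); the cube at (16, 13.5) is absent (z outside [17, 33.5]); Combining (union): only the r=8.5 sphere is present, so the union is just that shape — area = 28.59 mm²; (rotated 5° about Z; rotation is an isometry so areas/perimeters/island counts are preserved). At z = 18.2: the sphere is not intersected at this z (|z−center|=9.700 > r=8.5); the cone at (-1.5, 13) is not intersected at this z (z outside [3.5, 10.5]); the cube at (16, 13.5) is present — its section is the full 5.5×17.5 rectangle (area 96.25 mm²); Taking the union: only the 5.5×17.5 cube at (16, 13.5) is present, so the union is just that shape — area = 96.25 mm²; (rotated 5° about Z; rotation is an isometry so areas/perimeters/island counts are preserved). Checking containment: at z = 18.2 the cross-section extends beyond the z = 0.56 cross-section by about 96.25 mm².

part overhangs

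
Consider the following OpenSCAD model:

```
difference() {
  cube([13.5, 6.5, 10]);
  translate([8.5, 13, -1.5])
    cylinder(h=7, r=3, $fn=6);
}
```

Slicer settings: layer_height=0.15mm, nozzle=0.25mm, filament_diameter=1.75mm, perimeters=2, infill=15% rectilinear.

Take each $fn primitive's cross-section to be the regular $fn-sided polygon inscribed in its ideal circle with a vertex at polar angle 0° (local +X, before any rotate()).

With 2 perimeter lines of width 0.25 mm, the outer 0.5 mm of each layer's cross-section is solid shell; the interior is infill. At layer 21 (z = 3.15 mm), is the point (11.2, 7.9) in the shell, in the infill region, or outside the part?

outside

At z = 3.15 mm: the cube (footprint 13.5×6.5) is included at this height; the cylinder at (8.5, 13): section is a regular 6-gon, circumradius r=3; Taking the first minus the rest: starting from the 13.5×6.5 cube, the r=3 cylinder at (8.5, 13) misses the remaining region (no effect) — 1 connected region. Overall, the cross-section is a single solid region. The nearest boundary edge runs (0.00, 6.50)→(13.50, 6.50); distance from the point to it = 1.40 mm. The point is not inside any of the regions above, so it lies outside the cross-section (1.40 mm from the nearest boundary).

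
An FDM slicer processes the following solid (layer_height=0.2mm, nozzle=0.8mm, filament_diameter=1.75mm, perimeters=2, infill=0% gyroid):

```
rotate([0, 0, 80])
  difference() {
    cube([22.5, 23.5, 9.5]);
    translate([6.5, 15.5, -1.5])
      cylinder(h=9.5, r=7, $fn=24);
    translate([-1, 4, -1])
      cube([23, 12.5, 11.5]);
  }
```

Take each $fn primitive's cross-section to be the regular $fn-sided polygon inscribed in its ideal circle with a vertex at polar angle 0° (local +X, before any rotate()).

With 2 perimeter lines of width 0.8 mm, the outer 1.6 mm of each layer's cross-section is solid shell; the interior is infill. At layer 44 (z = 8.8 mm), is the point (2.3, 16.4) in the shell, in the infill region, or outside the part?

shell

At z = 8.8 mm: the 22.5×23.5 cube contributes its full rectangle; the cylinder at (6.5, 15.5) does not reach this height (z outside [-1.5, 8]); the cube at (-1, 4) (footprint 23×12.5) is included at this height; After the difference (first − rest): starting from the 22.5×23.5 cube, the 23×12.5 cube at (-1, 4) partially overlaps it — only the 275.00 mm² overlap (of its 287.50 mm²) is removed, clipping the outline — 1 connected region; (whole slice rotated 80° about Z — lengths, areas and connectivity unchanged). Overall, the cross-section is a single solid region. Undo the 80° rotation: the query point maps to (16.550, 0.583) in the un-rotated model frame. The nearest boundary edge runs (22.50, 0.00)→(0.00, 0.00); distance from the point to it = 0.58 mm. The point is inside the cross-section, 0.58 mm from the nearest boundary — within the 1.6 mm shell band (2 × 0.8).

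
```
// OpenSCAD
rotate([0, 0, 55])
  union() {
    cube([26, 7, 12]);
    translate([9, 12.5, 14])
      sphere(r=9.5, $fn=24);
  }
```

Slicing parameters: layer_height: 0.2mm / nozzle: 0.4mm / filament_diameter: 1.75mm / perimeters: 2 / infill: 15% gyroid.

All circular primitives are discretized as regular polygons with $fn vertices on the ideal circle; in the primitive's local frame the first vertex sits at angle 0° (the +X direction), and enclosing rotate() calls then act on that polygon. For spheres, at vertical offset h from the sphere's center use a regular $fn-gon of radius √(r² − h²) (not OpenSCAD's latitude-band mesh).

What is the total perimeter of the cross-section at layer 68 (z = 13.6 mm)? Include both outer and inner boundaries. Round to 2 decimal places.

59.47 mm

At z = 13.6 mm: the cube is not intersected at this z (z outside [0, 12]); the r=9.5 sphere at (9, 12.5) slices to a regular 24-gon of circumradius 9.492 (√(r²−h²) with h=0.4 from center) (perimeter = 2·24·9.492·sin(180°/24) = 59.47 mm); Merging all regions: only the r=9.5 sphere at (9, 12.5) is present, so the union is just that shape — boundary = 59.47 mm; (rotated 55° about Z; rotation is an isometry so areas/perimeters/island counts are preserved). Overall, the cross-section is a single solid region. Total boundary length (outer) = 59.47 mm.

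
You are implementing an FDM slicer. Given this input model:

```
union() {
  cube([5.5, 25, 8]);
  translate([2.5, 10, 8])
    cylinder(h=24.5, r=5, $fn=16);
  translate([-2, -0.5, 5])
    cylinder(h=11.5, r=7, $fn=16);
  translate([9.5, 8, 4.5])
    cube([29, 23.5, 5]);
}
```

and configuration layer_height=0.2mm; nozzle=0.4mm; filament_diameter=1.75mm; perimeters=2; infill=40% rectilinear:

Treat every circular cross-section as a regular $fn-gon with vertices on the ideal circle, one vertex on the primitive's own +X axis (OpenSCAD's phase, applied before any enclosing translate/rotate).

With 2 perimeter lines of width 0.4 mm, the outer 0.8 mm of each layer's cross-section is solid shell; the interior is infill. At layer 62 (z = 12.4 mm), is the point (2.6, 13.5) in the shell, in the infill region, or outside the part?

infill

At z = 12.4 mm: the cube is absent (z outside [0, 8]); the cylinder at (2.5, 10): section is a regular 16-gon, circumradius r=5; the r=7 cylinder at (-2, -0.5) contributes a regular 16-gon of circumradius 7; the cube at (9.5, 8) does not reach this height (z outside [4.5, 9.5]); Combining (union): the regions partially overlap (shared area 0.84 mm²), so overlapping operands fuse into one piece — 1 connected region. Overall, the cross-section is a single solid region. The nearest boundary edge runs (2.50, 15.00)→(4.41, 14.62); distance from the point to it = 1.45 mm. The point is inside the cross-section and 1.45 mm from the nearest boundary — more than the 0.8 mm shell width (2 × 0.4), so it's in the infill interior.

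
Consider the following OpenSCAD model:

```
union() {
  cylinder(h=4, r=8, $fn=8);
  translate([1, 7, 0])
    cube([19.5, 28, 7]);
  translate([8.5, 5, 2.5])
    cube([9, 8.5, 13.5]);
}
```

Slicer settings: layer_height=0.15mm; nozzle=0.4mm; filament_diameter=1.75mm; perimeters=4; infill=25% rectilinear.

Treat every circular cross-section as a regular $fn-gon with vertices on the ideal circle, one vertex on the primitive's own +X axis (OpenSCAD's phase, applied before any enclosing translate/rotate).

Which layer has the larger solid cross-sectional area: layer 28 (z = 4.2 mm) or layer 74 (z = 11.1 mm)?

Layer 28 (z = 4.2): the cylinder is absent (z outside [0, 4]); the cube at (1, 7) (footprint 19.5×28) is included at this height (area 546.00 mm²); the 9×8.5 cube at (8.5, 5) contributes its full rectangle (area 76.50 mm²); Taking the union: the regions partially overlap — summed areas 622.50 mm² minus the doubly-counted overlap 58.50 mm² gives 564.00 mm² — area = 564.00 mm². So its area = 564.00 mm². Layer 74 (z = 11.1): the cylinder does not reach this height (z outside [0, 4]); the cube at (1, 7) is not intersected at this z (z outside [0, 7]); the 9×8.5 cube at (8.5, 5) contributes its full rectangle (area 76.50 mm²); Combining (union): only the 9×8.5 cube at (8.5, 5) is present, so the union is just that shape — area = 76.50 mm². So its area = 76.50 mm². Layer 28 is larger (564.00 vs 76.50 mm²).

layer 28 (z = 4.2 mm)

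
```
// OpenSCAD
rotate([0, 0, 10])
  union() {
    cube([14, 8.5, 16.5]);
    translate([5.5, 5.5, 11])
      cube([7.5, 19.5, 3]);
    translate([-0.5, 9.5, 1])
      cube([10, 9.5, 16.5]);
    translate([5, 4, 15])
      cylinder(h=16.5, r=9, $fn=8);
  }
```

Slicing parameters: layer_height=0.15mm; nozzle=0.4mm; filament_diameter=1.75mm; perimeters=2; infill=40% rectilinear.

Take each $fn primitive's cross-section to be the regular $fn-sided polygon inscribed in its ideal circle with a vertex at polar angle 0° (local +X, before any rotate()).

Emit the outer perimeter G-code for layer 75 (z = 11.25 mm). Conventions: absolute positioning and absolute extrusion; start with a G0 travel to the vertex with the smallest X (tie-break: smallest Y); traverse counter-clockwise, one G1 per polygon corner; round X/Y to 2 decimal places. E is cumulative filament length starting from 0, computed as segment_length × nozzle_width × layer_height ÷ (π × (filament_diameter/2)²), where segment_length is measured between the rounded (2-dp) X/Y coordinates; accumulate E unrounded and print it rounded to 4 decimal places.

At z = 11.25 mm: the cube (footprint 14×8.5) is included at this height; the cube at (5.5, 5.5) is present — its section is the full 7.5×19.5 rectangle; the cube at (-0.5, 9.5) (footprint 10×9.5) is included at this height; the cylinder at (5, 4) is absent (z outside [15, 31.5]); Combining (union): the regions partially overlap (shared area 60.50 mm²), so overlapping operands fuse into one piece — 1 connected region; (whole slice rotated 10° about Z — lengths, areas and connectivity unchanged). The outline is a single polygon with 12 vertices. Extrusion per mm of travel: 0.4 × 0.15 / (π × 0.875²) = 0.024945. Accumulating E over each segment gives final E = 2.2448.

G0 X-3.79 Y18.62 Z11.25
G1 X-2.14 Y9.27 E0.2368
G1 X3.77 Y10.31 E0.3865
G1 X3.94 Y9.33 E0.4113
G1 X-1.48 Y8.37 E0.5486
G1 X0.00 Y0.00 E0.7607
G1 X13.79 Y2.43 E1.1100
G1 X12.31 Y10.80 E1.3220
G1 X11.33 Y10.63 E1.3468
G1 X8.46 Y26.88 E1.7584
G1 X1.08 Y25.58 E1.9454
G1 X2.12 Y19.67 E2.0951
G1 X-3.79 Y18.62 E2.2448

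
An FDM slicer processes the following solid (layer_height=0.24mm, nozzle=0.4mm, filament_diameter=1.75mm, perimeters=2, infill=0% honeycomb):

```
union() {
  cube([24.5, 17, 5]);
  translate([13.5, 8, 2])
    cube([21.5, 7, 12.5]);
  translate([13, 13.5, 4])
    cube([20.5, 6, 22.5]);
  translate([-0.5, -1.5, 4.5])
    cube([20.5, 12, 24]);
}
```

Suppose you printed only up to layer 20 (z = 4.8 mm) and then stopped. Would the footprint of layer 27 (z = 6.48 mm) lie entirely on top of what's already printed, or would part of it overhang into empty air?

Compare the two slices. At z = 4.8: the cube (footprint 24.5×17) is included at this height (area 416.50 mm²); the cube at (13.5, 8) is present — its section is the full 21.5×7 rectangle (area 150.50 mm²); the cube at (13, 13.5) is present — its section is the full 20.5×6 rectangle (area 123.00 mm²); the cube at (-0.5, -1.5) (footprint 20.5×12) is included at this height (area 246.00 mm²); Combining (union): the regions partially overlap — summed areas 936.00 mm² minus the doubly-counted overlap 340.75 mm² gives 595.25 mm² — area = 595.25 mm². At z = 6.48: the cube does not reach this height (z outside [0, 5]); the cube at (13.5, 8) (footprint 21.5×7) is included at this height (area 150.50 mm²); the cube at (13, 13.5) is present — its section is the full 20.5×6 rectangle (area 123.00 mm²); the 20.5×12 cube at (-0.5, -1.5) contributes its full rectangle (area 246.00 mm²); Taking the union: the regions partially overlap — summed areas 519.50 mm² minus the doubly-counted overlap 46.25 mm² gives 473.25 mm² — area = 473.25 mm². Checking containment: the cross-section at z = 6.48 is a subset of the cross-section at z = 4.8.

entirely on top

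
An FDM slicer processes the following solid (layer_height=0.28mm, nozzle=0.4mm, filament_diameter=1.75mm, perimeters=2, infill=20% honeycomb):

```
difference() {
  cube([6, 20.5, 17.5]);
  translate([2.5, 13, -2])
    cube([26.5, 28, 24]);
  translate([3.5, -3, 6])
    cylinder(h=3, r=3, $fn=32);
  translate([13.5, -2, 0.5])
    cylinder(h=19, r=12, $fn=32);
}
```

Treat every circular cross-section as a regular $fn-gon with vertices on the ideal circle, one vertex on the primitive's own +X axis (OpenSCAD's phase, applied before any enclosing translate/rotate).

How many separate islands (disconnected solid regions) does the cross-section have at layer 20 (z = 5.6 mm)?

At z = 5.6 mm: the cube is present — its section is the full 6×20.5 rectangle; the cube at (2.5, 13) (footprint 26.5×28) is included at this height; the cylinder at (3.5, -3) is not intersected at this z (z outside [6, 9]); the r=12 cylinder at (13.5, -2) contributes a regular 32-gon of circumradius 12; After the difference (first − rest): starting from the 6×20.5 cube, the 26.5×28 cube at (2.5, 13) partially overlaps it — only the 26.25 mm² overlap (of its 742.00 mm²) is removed, clipping the outline; the r=12 cylinder at (13.5, -2) partially overlaps it — only the 20.14 mm² overlap (of its 449.49 mm²) is removed, clipping the outline — 1 connected region. Overall, the cross-section is a single solid region. Island count = 1.

1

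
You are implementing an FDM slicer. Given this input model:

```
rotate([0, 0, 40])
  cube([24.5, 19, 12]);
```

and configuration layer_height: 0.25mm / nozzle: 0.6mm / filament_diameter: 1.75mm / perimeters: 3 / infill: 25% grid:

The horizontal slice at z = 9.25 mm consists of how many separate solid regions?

At z = 9.25 mm: the cube is present — its section is the full 24.5×19 rectangle; (whole slice rotated 40° about Z — lengths, areas and connectivity unchanged). The result has 1 disconnected region.

1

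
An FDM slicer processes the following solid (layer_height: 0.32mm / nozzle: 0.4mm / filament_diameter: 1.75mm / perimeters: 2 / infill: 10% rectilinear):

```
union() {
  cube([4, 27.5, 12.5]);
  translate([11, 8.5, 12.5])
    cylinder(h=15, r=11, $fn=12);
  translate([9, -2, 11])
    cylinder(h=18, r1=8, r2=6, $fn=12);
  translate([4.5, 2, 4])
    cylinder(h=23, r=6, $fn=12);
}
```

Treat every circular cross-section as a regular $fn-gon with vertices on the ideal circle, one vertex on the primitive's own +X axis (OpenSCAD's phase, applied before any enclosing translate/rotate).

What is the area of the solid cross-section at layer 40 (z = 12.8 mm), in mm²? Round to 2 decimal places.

487.22 mm²

At z = 12.8 mm: the cube is not intersected at this z (z outside [0, 12.5]); the r=11 cylinder at (11, 8.5) contributes a regular 12-gon of circumradius 11 (area = (12/2)·11.000²·sin(360°/12) = 363.00 mm²); the cone at (9, -2) (r1=8→r2=6) has section circumradius 7.800 here — a regular 12-gon (area = (12/2)·7.800²·sin(360°/12) = 182.52 mm²); the cylinder at (4.5, 2): section is a regular 12-gon, circumradius r=6 (area = (12/2)·6.000²·sin(360°/12) = 108.00 mm²); Combining (union): the regions partially overlap — summed areas 653.52 mm² minus the doubly-counted overlap 166.30 mm² gives 487.22 mm² — area = 487.22 mm². Overall, the cross-section is a single solid region. Net area = 487.22 mm².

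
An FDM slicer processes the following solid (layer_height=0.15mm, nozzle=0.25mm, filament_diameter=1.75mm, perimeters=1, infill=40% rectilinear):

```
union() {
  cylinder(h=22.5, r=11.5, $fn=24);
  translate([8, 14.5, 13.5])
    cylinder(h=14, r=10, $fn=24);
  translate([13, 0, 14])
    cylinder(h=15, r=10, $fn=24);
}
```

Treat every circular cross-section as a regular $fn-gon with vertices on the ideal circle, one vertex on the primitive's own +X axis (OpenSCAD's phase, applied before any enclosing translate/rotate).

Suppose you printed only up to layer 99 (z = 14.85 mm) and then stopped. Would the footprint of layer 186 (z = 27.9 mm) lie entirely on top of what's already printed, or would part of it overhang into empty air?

Compare the two slices. At z = 14.85: the cylinder: section is a regular 24-gon, circumradius r=11.5 (area = (24/2)·11.500²·sin(360°/24) = 410.75 mm²); the r=10 cylinder at (8, 14.5) contributes a regular 24-gon of circumradius 10 (area = (24/2)·10.000²·sin(360°/24) = 310.58 mm²); the r=10 cylinder at (13, 0) gives a regular 24-gon of circumradius 10 (constant along its height) (area = (24/2)·10.000²·sin(360°/24) = 310.58 mm²); Combining (union): the regions partially overlap — summed areas 1031.91 mm² minus the doubly-counted overlap 169.29 mm² gives 862.62 mm² — area = 862.62 mm². At z = 27.9: the cylinder is absent (z outside [0, 22.5]); the cylinder at (8, 14.5) is absent (z outside [13.5, 27.5]); the cylinder at (13, 0): section is a regular 24-gon, circumradius r=10 (area = (24/2)·10.000²·sin(360°/24) = 310.58 mm²); Merging all regions: only the r=10 cylinder at (13, 0) is present, so the union is just that shape — area = 310.58 mm². Checking containment: the cross-section at z = 27.9 is a subset of the cross-section at z = 14.85.

entirely on top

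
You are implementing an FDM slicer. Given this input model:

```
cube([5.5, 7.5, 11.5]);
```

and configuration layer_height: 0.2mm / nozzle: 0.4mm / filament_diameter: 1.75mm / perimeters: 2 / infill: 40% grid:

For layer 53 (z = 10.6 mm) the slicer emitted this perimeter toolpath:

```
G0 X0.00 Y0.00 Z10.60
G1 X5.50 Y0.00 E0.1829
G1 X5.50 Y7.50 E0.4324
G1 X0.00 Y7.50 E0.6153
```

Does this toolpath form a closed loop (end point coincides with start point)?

no

Start point (G0): (0.00, 0.00). End point (last G1): the path does not return to the start — open.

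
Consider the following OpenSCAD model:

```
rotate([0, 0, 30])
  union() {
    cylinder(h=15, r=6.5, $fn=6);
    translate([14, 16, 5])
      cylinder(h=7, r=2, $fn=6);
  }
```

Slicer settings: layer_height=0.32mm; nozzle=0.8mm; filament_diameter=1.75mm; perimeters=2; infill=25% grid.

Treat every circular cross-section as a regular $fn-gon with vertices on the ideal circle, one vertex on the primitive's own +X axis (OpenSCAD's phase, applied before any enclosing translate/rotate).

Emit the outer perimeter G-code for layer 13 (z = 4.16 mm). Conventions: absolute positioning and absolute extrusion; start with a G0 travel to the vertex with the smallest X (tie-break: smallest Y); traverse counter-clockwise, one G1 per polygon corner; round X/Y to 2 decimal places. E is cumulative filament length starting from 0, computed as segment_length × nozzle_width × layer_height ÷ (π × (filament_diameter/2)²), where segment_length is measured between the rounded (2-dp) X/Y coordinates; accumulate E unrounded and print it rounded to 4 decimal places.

At z = 4.16 mm: the r=6.5 cylinder contributes a regular 6-gon of circumradius 6.5; the cylinder at (14, 16) is not intersected at this z (z outside [5, 12]); Combining (union): only the r=6.5 cylinder is present, so the union is just that shape — 1 connected region; (rotated 30° about Z; rotation is an isometry so areas/perimeters/island counts are preserved). The outline is a single polygon with 6 vertices. Extrusion per mm of travel: 0.8 × 0.32 / (π × 0.875²) = 0.106432. Accumulating E over each segment gives final E = 4.1512.

G0 X-5.63 Y-3.25 Z4.16
G1 X0.00 Y-6.50 E0.6919
G1 X5.63 Y-3.25 E1.3838
G1 X5.63 Y3.25 E2.0756
G1 X0.00 Y6.50 E2.7675
G1 X-5.63 Y3.25 E3.4594
G1 X-5.63 Y-3.25 E4.1512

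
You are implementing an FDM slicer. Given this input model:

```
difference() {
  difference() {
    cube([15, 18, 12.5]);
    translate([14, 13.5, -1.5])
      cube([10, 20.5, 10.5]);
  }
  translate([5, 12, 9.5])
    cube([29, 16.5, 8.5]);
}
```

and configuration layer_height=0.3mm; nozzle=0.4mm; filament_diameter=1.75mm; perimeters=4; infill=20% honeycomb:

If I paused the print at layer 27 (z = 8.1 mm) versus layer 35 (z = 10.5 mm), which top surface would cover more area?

layer 27 (z = 8.1 mm)

Layer 27 (z = 8.1): the cube (footprint 15×18) is included at this height (area 270.00 mm²); the cube at (14, 13.5) is present — its section is the full 10×20.5 rectangle (area 205.00 mm²); After the difference (first − rest): starting from the 15×18 cube (270.00 mm²), the 10×20.5 cube at (14, 13.5) partially overlaps it — only the 4.50 mm² overlap (of its 205.00 mm²) is removed, clipping the outline — area = 265.50 mm²; the cube at (5, 12) does not reach this height (z outside [9.5, 18]); After the difference (first − rest): none of the subtracted shapes is present at this height, so that combined region is unchanged — area = 265.50 mm². So its area = 265.50 mm². Layer 35 (z = 10.5): the cube is present — its section is the full 15×18 rectangle (area 270.00 mm²); the cube at (14, 13.5) does not reach this height (z outside [-1.5, 9]); Subtracting the remaining from the first: none of the subtracted shapes is present at this height, so the 15×18 cube is unchanged — area = 270.00 mm²; the 29×16.5 cube at (5, 12) contributes its full rectangle (area 478.50 mm²); Taking the first minus the rest: starting from the result so far (270.00 mm²), the 29×16.5 cube at (5, 12) partially overlaps it — only the 60.00 mm² overlap (of its 478.50 mm²) is removed, clipping the outline — area = 210.00 mm². So its area = 210.00 mm². Layer 27 is larger (265.50 vs 210.00 mm²).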